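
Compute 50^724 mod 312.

16

724 in binary is 1011010100, i.e. 724 = 512 + 128 + 64 + 16 + 4.
50^1 ≡ 50 (mod 312)
50^2 ≡ 50^2 = 2500 ≡ 4 (mod 312)
50^4 ≡ 4^2 = 16 (mod 312)
50^8 ≡ 16^2 = 256 (mod 312)
50^16 ≡ 256^2 = 65536 ≡ 16 (mod 312)
50^32 ≡ 16^2 = 256 (mod 312)
50^64 ≡ 256^2 = 65536 ≡ 16 (mod 312)
50^128 ≡ 16^2 = 256 (mod 312)
50^256 ≡ 256^2 = 65536 ≡ 16 (mod 312)
50^512 ≡ 16^2 = 256 (mod 312)
50^724 = 50^512 * 50^128 * 50^64 * 50^16 * 50^4 ≡ 256 * 256 * 16 * 16 * 16 (mod 312).
Accumulate the product:
256 * 256 = 65536 ≡ 16
16 * 16 = 256
256 * 16 = 4096 ≡ 40
40 * 16 = 640 ≡ 16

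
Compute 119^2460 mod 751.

2460 in binary is 100110011100, i.e. 2460 = 2048 + 256 + 128 + 16 + 8 + 4.
119^1 ≡ 119 (mod 751)
119^2 ≡ 119^2 = 14161 ≡ 643 (mod 751)
119^4 ≡ 643^2 = 413449 ≡ 399 (mod 751)
119^8 ≡ 399^2 = 159201 ≡ 740 (mod 751)
119^16 ≡ 740^2 = 547600 ≡ 121 (mod 751)
119^32 ≡ 121^2 = 14641 ≡ 372 (mod 751)
119^64 ≡ 372^2 = 138384 ≡ 200 (mod 751)
119^128 ≡ 200^2 = 40000 ≡ 197 (mod 751)
119^256 ≡ 197^2 = 38809 ≡ 508 (mod 751)
119^512 ≡ 508^2 = 258064 ≡ 471 (mod 751)
119^1024 ≡ 471^2 = 221841 ≡ 296 (mod 751)
119^2048 ≡ 296^2 = 87616 ≡ 500 (mod 751)
119^2460 = 119^2048 · 119^256 · 119^128 · 119^16 · 119^8 · 119^4 ≡ 500 · 508 · 197 · 121 · 740 · 399 (mod 751).
Accumulate the product:
500 · 508 = 254000 ≡ 162
162 · 197 = 31914 ≡ 372
372 · 121 = 45012 ≡ 703
703 · 740 = 520220 ≡ 528
528 · 399 = 210672 ≡ 392

392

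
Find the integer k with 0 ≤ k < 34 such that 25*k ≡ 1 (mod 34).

15

34 = 1*25 + 9
25 = 2*9 + 7
9 = 1*7 + 2
7 = 3*2 + 1
2 = 2*1 + 0
gcd(25, 34) = 1, so the inverse exists.
Bézout: 1 = −11*34 + 15*25.
So 25⁻¹ ≡ 15 (mod 34).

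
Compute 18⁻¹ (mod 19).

18

19 = 1×18 + 1
18 = 18×1 + 0
gcd(18, 19) = 1, so the inverse exists.
Back-substitute for 1:
1 = 1×19 − 1×18
So 18⁻¹ ≡ −1 ≡ 18 (mod 19).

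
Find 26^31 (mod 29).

2

31 in binary is 11111, i.e. 31 = 16 + 8 + 4 + 2 + 1.
26^1 ≡ 26 (mod 29)
26^2 ≡ 26^2 = 676 ≡ 9 (mod 29)
26^4 ≡ 9^2 = 81 ≡ 23 (mod 29)
26^8 ≡ 23^2 = 529 ≡ 7 (mod 29)
26^16 ≡ 7^2 = 49 ≡ 20 (mod 29)
26^31 = 26^16 · 26^8 · 26^4 · 26^2 · 26^1 ≡ 20 · 7 · 23 · 9 · 26 (mod 29).
Accumulate the product:
20 · 7 = 140 ≡ 24
24 · 23 = 552 ≡ 1
1 · 9 = 9
9 · 26 = 234 ≡ 2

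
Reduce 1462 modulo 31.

5

1462 = 47×31 + 5, so 1462 ≡ 5 (mod 31).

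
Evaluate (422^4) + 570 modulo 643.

(422)^4 ≡ 86 (mod 643)
86 + 570 = 656 ≡ 13 (mod 643)

13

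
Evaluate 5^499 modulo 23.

19

Compute successive squares:
5^1 ≡ 5 (mod 23)
5^2 ≡ 5^2 = 25 ≡ 2 (mod 23)
5^4 ≡ 2^2 = 4 (mod 23)
5^8 ≡ 4^2 = 16 (mod 23)
5^16 ≡ 16^2 = 256 ≡ 3 (mod 23)
5^32 ≡ 3^2 = 9 (mod 23)
5^64 ≡ 9^2 = 81 ≡ 12 (mod 23)
5^128 ≡ 12^2 = 144 ≡ 6 (mod 23)
5^256 ≡ 6^2 = 36 ≡ 13 (mod 23)
5^499 = 5^256 · 5^128 · 5^64 · 5^32 · 5^16 · 5^2 · 5^1 ≡ 13 · 6 · 12 · 9 · 3 · 2 · 5 (mod 23).
Accumulate the product:
13 · 6 = 78 ≡ 9
9 · 12 = 108 ≡ 16
16 · 9 = 144 ≡ 6
6 · 3 = 18
18 · 2 = 36 ≡ 13
13 · 5 = 65 ≡ 19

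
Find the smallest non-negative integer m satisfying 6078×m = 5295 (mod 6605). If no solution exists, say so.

gcd(6078, 6605) = 1, so a unique solution mod 6605 exists.
6078⁻¹ ≡ 6417 (mod 6605).
m ≡ 6417×5295 ≡ 1895 (mod 6605).

1895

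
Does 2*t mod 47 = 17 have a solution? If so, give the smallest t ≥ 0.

gcd(2, 47) = 1, so a unique solution mod 47 exists.
2⁻¹ ≡ 24 (mod 47).
t ≡ 24*17 ≡ 32 (mod 47).

32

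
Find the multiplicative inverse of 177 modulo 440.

Run the extended Euclidean algorithm:
440 = 2·177 + 86
177 = 2·86 + 5
86 = 17·5 + 1
5 = 5·1 + 0
gcd(177, 440) = 1, so the inverse exists.
Back-substitute for 1:
1 = 1·86 − 17·5
  = −17·177 + 35·86
  = 35·440 − 87·177
So 177⁻¹ ≡ −87 ≡ 353 (mod 440).

353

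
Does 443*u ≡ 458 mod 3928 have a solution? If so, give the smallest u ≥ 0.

1934

gcd(443, 3928) = 1, so a unique solution mod 3928 exists.
443⁻¹ ≡ 3795 (mod 3928).
u ≡ 3795*458 ≡ 1934 (mod 3928).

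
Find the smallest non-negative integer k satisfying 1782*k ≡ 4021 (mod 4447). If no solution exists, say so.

gcd(1782, 4447) = 1, so a unique solution mod 4447 exists.
1782⁻¹ ≡ 1390 (mod 4447).
k ≡ 1390*4021 ≡ 3758 (mod 4447).

3758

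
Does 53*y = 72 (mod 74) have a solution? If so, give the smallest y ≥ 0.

60

gcd(53, 74) = 1, so a unique solution mod 74 exists.
53⁻¹ ≡ 7 (mod 74).
y ≡ 7*72 ≡ 60 (mod 74).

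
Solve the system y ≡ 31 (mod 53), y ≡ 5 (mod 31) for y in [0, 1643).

53⁻¹ mod 31: 53*24 ≡ 1 (mod 31), so 53⁻¹ ≡ 24.
y = 31 + 53*((5 − 31)*24 mod 31) = 31 + 53*27 = 1462.
Check: 1462 mod 53 = 31, 1462 mod 31 = 5. ✓

1462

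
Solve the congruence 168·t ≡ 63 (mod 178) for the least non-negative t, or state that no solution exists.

no solution

gcd(168, 178) = 2, and 2 does not divide 63.
So the congruence has no solution.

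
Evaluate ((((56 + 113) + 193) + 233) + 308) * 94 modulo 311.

290

56 + 113 = 169
169 + 193 = 362 ≡ 51 (mod 311)
51 + 233 = 284
284 + 308 = 592 ≡ 281 (mod 311)
281 * 94 = 26414 ≡ 290 (mod 311)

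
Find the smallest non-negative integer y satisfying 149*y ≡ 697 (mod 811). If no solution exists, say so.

gcd(149, 811) = 1, so a unique solution mod 811 exists.
149⁻¹ ≡ 430 (mod 811).
y ≡ 430*697 ≡ 451 (mod 811).

451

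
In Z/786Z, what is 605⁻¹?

317

By the extended Euclidean algorithm:
786 = 1×605 + 181
605 = 3×181 + 62
181 = 2×62 + 57
62 = 1×57 + 5
57 = 11×5 + 2
5 = 2×2 + 1
2 = 2×1 + 0
gcd(605, 786) = 1, so the inverse exists.
Back-substitute for 1:
1 = 1×5 − 2×2
  = −2×57 + 23×5
  = 23×62 − 25×57
  = −25×181 + 73×62
  = 73×605 − 244×181
  = −244×786 + 317×605
So 605⁻¹ ≡ 317 (mod 786).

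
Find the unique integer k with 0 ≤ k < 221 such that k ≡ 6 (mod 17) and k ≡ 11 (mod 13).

17⁻¹ mod 13: 17×10 ≡ 1 (mod 13), so 17⁻¹ ≡ 10.
k = 6 + 17×((11 − 6)×10 mod 13) = 6 + 17×11 = 193.
Check: 193 mod 17 = 6, 193 mod 13 = 11. ✓

193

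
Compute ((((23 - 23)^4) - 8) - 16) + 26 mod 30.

2

23 - 23 = 0
(0)^4 ≡ 0 (mod 30)
0 - 8 = -8 ≡ 22 (mod 30)
22 - 16 = 6
6 + 26 = 32 ≡ 2 (mod 30)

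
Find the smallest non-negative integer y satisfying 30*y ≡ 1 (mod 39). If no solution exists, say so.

no solution

gcd(30, 39) = 3, and 3 does not divide 1.
So the congruence has no solution.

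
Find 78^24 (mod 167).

Using repeated squaring:
24 in binary is 11000, i.e. 24 = 16 + 8.
78^1 ≡ 78 (mod 167)
78^2 ≡ 78^2 = 6084 ≡ 72 (mod 167)
78^4 ≡ 72^2 = 5184 ≡ 7 (mod 167)
78^8 ≡ 7^2 = 49 (mod 167)
78^16 ≡ 49^2 = 2401 ≡ 63 (mod 167)
78^24 = 78^16 * 78^8 ≡ 63 * 49 (mod 167).
63 * 49 = 3087 ≡ 81 (mod 167).

81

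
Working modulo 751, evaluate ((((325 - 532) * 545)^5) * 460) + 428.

680

325 - 532 = -207 ≡ 544 (mod 751)
544 * 545 = 296480 ≡ 586 (mod 751)
(586)^5 ≡ 634 (mod 751)
634 * 460 = 291640 ≡ 252 (mod 751)
252 + 428 = 680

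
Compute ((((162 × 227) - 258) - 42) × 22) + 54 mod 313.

162 × 227 = 36774 ≡ 153 (mod 313)
153 - 258 = -105 ≡ 208 (mod 313)
208 - 42 = 166
166 × 22 = 3652 ≡ 209 (mod 313)
209 + 54 = 263

263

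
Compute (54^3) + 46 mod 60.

(54)^3 ≡ 24 (mod 60)
24 + 46 = 70 ≡ 10 (mod 60)

10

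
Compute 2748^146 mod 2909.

146 in binary is 10010010, i.e. 146 = 128 + 16 + 2.
2748^1 ≡ 2748 (mod 2909)
2748^2 ≡ 2748^2 = 7551504 ≡ 2649 (mod 2909)
2748^4 ≡ 2649^2 = 7017201 ≡ 693 (mod 2909)
2748^8 ≡ 693^2 = 480249 ≡ 264 (mod 2909)
2748^16 ≡ 264^2 = 69696 ≡ 2789 (mod 2909)
2748^32 ≡ 2789^2 = 7778521 ≡ 2764 (mod 2909)
2748^64 ≡ 2764^2 = 7639696 ≡ 662 (mod 2909)
2748^128 ≡ 662^2 = 438244 ≡ 1894 (mod 2909)
2748^146 = 2748^128 × 2748^16 × 2748^2 ≡ 1894 × 2789 × 2649 (mod 2909).
Accumulate the product:
1894 × 2789 = 5282366 ≡ 2531
2531 × 2649 = 6704619 ≡ 2283

2283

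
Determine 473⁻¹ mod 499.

Apply the Euclidean algorithm and back-substitute:
499 = 1×473 + 26
473 = 18×26 + 5
26 = 5×5 + 1
5 = 5×1 + 0
gcd(473, 499) = 1, so the inverse exists.
Back-substitute for 1:
1 = 1×26 − 5×5
  = −5×473 + 91×26
  = 91×499 − 96×473
So 473⁻¹ ≡ −96 ≡ 403 (mod 499).

403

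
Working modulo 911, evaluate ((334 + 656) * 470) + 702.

481

334 + 656 = 990 ≡ 79 (mod 911)
79 * 470 = 37130 ≡ 690 (mod 911)
690 + 702 = 1392 ≡ 481 (mod 911)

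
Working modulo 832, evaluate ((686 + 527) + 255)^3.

64

686 + 527 = 1213 ≡ 381 (mod 832)
381 + 255 = 636
(636)^3 ≡ 64 (mod 832)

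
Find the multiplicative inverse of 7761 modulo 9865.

5181

By the extended Euclidean algorithm:
9865 = 1·7761 + 2104
7761 = 3·2104 + 1449
2104 = 1·1449 + 655
1449 = 2·655 + 139
655 = 4·139 + 99
139 = 1·99 + 40
99 = 2·40 + 19
40 = 2·19 + 2
19 = 9·2 + 1
2 = 2·1 + 0
gcd(7761, 9865) = 1, so the inverse exists.
Back-substitute for 1:
1 = 1·19 − 9·2
  = −9·40 + 19·19
  = 19·99 − 47·40
  = −47·139 + 66·99
  = 66·655 − 311·139
  = −311·1449 + 688·655
  = 688·2104 − 999·1449
  = −999·7761 + 3685·2104
  = 3685·9865 − 4684·7761
So 7761⁻¹ ≡ −4684 ≡ 5181 (mod 9865).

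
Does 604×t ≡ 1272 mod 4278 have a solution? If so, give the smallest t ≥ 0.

1362

gcd(604, 4278) = 2, and 2 | 1272, so solutions exist.
Divide through by 2: 302×t mod 2139 = 636.
302⁻¹ ≡ 1112 (mod 2139).
t ≡ 1112×636 ≡ 1362 (mod 2139).
The smallest non-negative solution is t = 1362.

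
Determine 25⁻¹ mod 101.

101 = 4·25 + 1
25 = 25·1 + 0
gcd(25, 101) = 1, so the inverse exists.
Back-substitute for 1:
1 = 1·101 − 4·25
So 25⁻¹ ≡ −4 ≡ 97 (mod 101).

97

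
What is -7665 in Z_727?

332

-7665 = -11·727 + 332, so -7665 ≡ 332 (mod 727).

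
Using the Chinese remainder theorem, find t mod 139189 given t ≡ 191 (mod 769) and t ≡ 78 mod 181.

769⁻¹ mod 181: 769*177 ≡ 1 (mod 181), so 769⁻¹ ≡ 177.
t = 191 + 769*((78 − 191)*177 mod 181) = 191 + 769*90 = 69401.

69401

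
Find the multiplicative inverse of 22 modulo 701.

Apply the Euclidean algorithm and back-substitute:
701 = 31·22 + 19
22 = 1·19 + 3
19 = 6·3 + 1
3 = 3·1 + 0
gcd(22, 701) = 1, so the inverse exists.
Back-substitute for 1:
1 = 1·19 − 6·3
  = −6·22 + 7·19
  = 7·701 − 223·22
So 22⁻¹ ≡ −223 ≡ 478 (mod 701).

478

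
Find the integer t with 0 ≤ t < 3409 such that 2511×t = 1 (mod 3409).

801

3409 = 1*2511 + 898
2511 = 2*898 + 715
898 = 1*715 + 183
715 = 3*183 + 166
183 = 1*166 + 17
166 = 9*17 + 13
17 = 1*13 + 4
13 = 3*4 + 1
4 = 4*1 + 0
gcd(2511, 3409) = 1, so the inverse exists.
Back-substitute for 1:
1 = 1*13 − 3*4
  = −3*17 + 4*13
  = 4*166 − 39*17
  = −39*183 + 43*166
  = 43*715 − 168*183
  = −168*898 + 211*715
  = 211*2511 − 590*898
  = −590*3409 + 801*2511
So 2511⁻¹ ≡ 801 (mod 3409).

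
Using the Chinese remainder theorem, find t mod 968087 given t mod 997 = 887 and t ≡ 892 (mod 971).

997⁻¹ mod 971: 997*859 ≡ 1 (mod 971), so 997⁻¹ ≡ 859.
t = 887 + 997*((892 − 887)*859 mod 971) = 887 + 997*411 = 410654.
Check: 410654 mod 997 = 887, 410654 mod 971 = 892. ✓

410654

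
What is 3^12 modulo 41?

40

Compute successive squares:
3^1 ≡ 3 (mod 41)
3^2 ≡ 3^2 = 9 (mod 41)
3^4 ≡ 9^2 = 81 ≡ 40 (mod 41)
3^8 ≡ 40^2 = 1600 ≡ 1 (mod 41)
3^12 = 3^8 · 3^4 ≡ 1 · 40 (mod 41).
1 · 40 = 40 ≡ 40 (mod 41).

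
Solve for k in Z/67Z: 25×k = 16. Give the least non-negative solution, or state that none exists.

gcd(25, 67) = 1, so a unique solution mod 67 exists.
25⁻¹ ≡ 59 (mod 67).
k ≡ 59×16 ≡ 6 (mod 67).

6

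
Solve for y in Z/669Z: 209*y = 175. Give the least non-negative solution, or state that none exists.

gcd(209, 669) = 1, so a unique solution mod 669 exists.
209⁻¹ ≡ 653 (mod 669).
y ≡ 653*175 ≡ 545 (mod 669).

545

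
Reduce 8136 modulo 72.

0

8136 = 113·72 + 0, so 8136 ≡ 0 (mod 72).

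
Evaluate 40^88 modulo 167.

58

By square-and-multiply:
88 in binary is 1011000, i.e. 88 = 64 + 16 + 8.
40^1 ≡ 40 (mod 167)
40^2 ≡ 40^2 = 1600 ≡ 97 (mod 167)
40^4 ≡ 97^2 = 9409 ≡ 57 (mod 167)
40^8 ≡ 57^2 = 3249 ≡ 76 (mod 167)
40^16 ≡ 76^2 = 5776 ≡ 98 (mod 167)
40^32 ≡ 98^2 = 9604 ≡ 85 (mod 167)
40^64 ≡ 85^2 = 7225 ≡ 44 (mod 167)
40^88 = 40^64 × 40^16 × 40^8 ≡ 44 × 98 × 76 (mod 167).
Accumulate the product:
44 × 98 = 4312 ≡ 137
137 × 76 = 10412 ≡ 58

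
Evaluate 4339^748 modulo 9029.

4810

4339^1 ≡ 4339 (mod 9029)
4339^2 ≡ 4339^2 = 18826921 ≡ 1456 (mod 9029)
4339^4 ≡ 1456^2 = 2119936 ≡ 7150 (mod 9029)
4339^8 ≡ 7150^2 = 51122500 ≡ 302 (mod 9029)
4339^16 ≡ 302^2 = 91204 ≡ 914 (mod 9029)
4339^32 ≡ 914^2 = 835396 ≡ 4728 (mod 9029)
4339^64 ≡ 4728^2 = 22353984 ≡ 7209 (mod 9029)
4339^128 ≡ 7209^2 = 51969681 ≡ 7786 (mod 9029)
4339^256 ≡ 7786^2 = 60621796 ≡ 1090 (mod 9029)
4339^512 ≡ 1090^2 = 1188100 ≡ 5301 (mod 9029)
4339^748 = 4339^512 × 4339^128 × 4339^64 × 4339^32 × 4339^8 × 4339^4 ≡ 5301 × 7786 × 7209 × 4728 × 302 × 7150 (mod 9029).
Accumulate the product:
5301 × 7786 = 41273586 ≡ 2027
2027 × 7209 = 14612643 ≡ 3721
3721 × 4728 = 17592888 ≡ 4396
4396 × 302 = 1327592 ≡ 329
329 × 7150 = 2352350 ≡ 4810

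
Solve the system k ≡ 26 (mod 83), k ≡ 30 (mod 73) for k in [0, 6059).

83⁻¹ mod 73: 83·22 ≡ 1 (mod 73), so 83⁻¹ ≡ 22.
k = 26 + 83·((30 − 26)·22 mod 73) = 26 + 83·15 = 1271.
Check: 1271 mod 83 = 26, 1271 mod 73 = 30. ✓

1271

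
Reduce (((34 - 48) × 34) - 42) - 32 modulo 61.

34 - 48 = -14 ≡ 47 (mod 61)
47 × 34 = 1598 ≡ 12 (mod 61)
12 - 42 = -30 ≡ 31 (mod 61)
31 - 32 = -1 ≡ 60 (mod 61)

60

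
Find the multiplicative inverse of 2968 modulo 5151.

1168

By the extended Euclidean algorithm:
5151 = 1·2968 + 2183
2968 = 1·2183 + 785
2183 = 2·785 + 613
785 = 1·613 + 172
613 = 3·172 + 97
172 = 1·97 + 75
97 = 1·75 + 22
75 = 3·22 + 9
22 = 2·9 + 4
9 = 2·4 + 1
4 = 4·1 + 0
gcd(2968, 5151) = 1, so the inverse exists.
Bézout: 1 = −673·5151 + 1168·2968.
So 2968⁻¹ ≡ 1168 (mod 5151).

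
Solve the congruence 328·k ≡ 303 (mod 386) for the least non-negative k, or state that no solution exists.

gcd(328, 386) = 2, and 2 does not divide 303.
So the congruence has no solution.

no solution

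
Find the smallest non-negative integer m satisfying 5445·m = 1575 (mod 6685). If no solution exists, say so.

gcd(5445, 6685) = 5, and 5 | 1575, so solutions exist.
Divide through by 5: 1089·m = 315 (mod 1337).
1089⁻¹ ≡ 1213 (mod 1337).
m ≡ 1213·315 ≡ 1050 (mod 1337).
The smallest non-negative solution is m = 1050.

1050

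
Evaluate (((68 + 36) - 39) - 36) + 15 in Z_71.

44

68 + 36 = 104 ≡ 33 (mod 71)
33 - 39 = -6 ≡ 65 (mod 71)
65 - 36 = 29
29 + 15 = 44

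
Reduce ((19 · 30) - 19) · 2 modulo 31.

19 · 30 = 570 ≡ 12 (mod 31)
12 - 19 = -7 ≡ 24 (mod 31)
24 · 2 = 48 ≡ 17 (mod 31)

17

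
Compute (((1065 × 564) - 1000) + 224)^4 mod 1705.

1065 × 564 = 600660 ≡ 500 (mod 1705)
500 - 1000 = -500 ≡ 1205 (mod 1705)
1205 + 224 = 1429
(1429)^4 ≡ 1321 (mod 1705)

1321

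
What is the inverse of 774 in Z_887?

887 = 1·774 + 113
774 = 6·113 + 96
113 = 1·96 + 17
96 = 5·17 + 11
17 = 1·11 + 6
11 = 1·6 + 5
6 = 1·5 + 1
5 = 5·1 + 0
gcd(774, 887) = 1, so the inverse exists.
Back-substitute for 1:
1 = 1·6 − 1·5
  = −1·11 + 2·6
  = 2·17 − 3·11
  = −3·96 + 17·17
  = 17·113 − 20·96
  = −20·774 + 137·113
  = 137·887 − 157·774
So 774⁻¹ ≡ −157 ≡ 730 (mod 887).

730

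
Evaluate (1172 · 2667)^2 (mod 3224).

1172 · 2667 = 3125724 ≡ 1668 (mod 3224)
(1668)^2 ≡ 3136 (mod 3224)

3136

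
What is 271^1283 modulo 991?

302

1283 in binary is 10100000011, i.e. 1283 = 1024 + 256 + 2 + 1.
271^1 ≡ 271 (mod 991)
271^2 ≡ 271^2 = 73441 ≡ 107 (mod 991)
271^4 ≡ 107^2 = 11449 ≡ 548 (mod 991)
271^8 ≡ 548^2 = 300304 ≡ 31 (mod 991)
271^16 ≡ 31^2 = 961 (mod 991)
271^32 ≡ 961^2 = 923521 ≡ 900 (mod 991)
271^64 ≡ 900^2 = 810000 ≡ 353 (mod 991)
271^128 ≡ 353^2 = 124609 ≡ 734 (mod 991)
271^256 ≡ 734^2 = 538756 ≡ 643 (mod 991)
271^512 ≡ 643^2 = 413449 ≡ 202 (mod 991)
271^1024 ≡ 202^2 = 40804 ≡ 173 (mod 991)
271^1283 = 271^1024 × 271^256 × 271^2 × 271^1 ≡ 173 × 643 × 107 × 271 (mod 991).
Accumulate the product:
173 × 643 = 111239 ≡ 247
247 × 107 = 26429 ≡ 663
663 × 271 = 179673 ≡ 302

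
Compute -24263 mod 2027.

61

-24263 = -12*2027 + 61, so -24263 ≡ 61 (mod 2027).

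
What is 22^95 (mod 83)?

52

By square-and-multiply:
95 in binary is 1011111, i.e. 95 = 64 + 16 + 8 + 4 + 2 + 1.
22^1 ≡ 22 (mod 83)
22^2 ≡ 22^2 = 484 ≡ 69 (mod 83)
22^4 ≡ 69^2 = 4761 ≡ 30 (mod 83)
22^8 ≡ 30^2 = 900 ≡ 70 (mod 83)
22^16 ≡ 70^2 = 4900 ≡ 3 (mod 83)
22^32 ≡ 3^2 = 9 (mod 83)
22^64 ≡ 9^2 = 81 (mod 83)
22^95 = 22^64 · 22^16 · 22^8 · 22^4 · 22^2 · 22^1 ≡ 81 · 3 · 70 · 30 · 69 · 22 (mod 83).
Accumulate the product:
81 · 3 = 243 ≡ 77
77 · 70 = 5390 ≡ 78
78 · 30 = 2340 ≡ 16
16 · 69 = 1104 ≡ 25
25 · 22 = 550 ≡ 52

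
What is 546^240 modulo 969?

Compute successive squares:
546^1 ≡ 546 (mod 969)
546^2 ≡ 546^2 = 298116 ≡ 633 (mod 969)
546^4 ≡ 633^2 = 400689 ≡ 492 (mod 969)
546^8 ≡ 492^2 = 242064 ≡ 783 (mod 969)
546^16 ≡ 783^2 = 613089 ≡ 681 (mod 969)
546^32 ≡ 681^2 = 463761 ≡ 579 (mod 969)
546^64 ≡ 579^2 = 335241 ≡ 936 (mod 969)
546^128 ≡ 936^2 = 876096 ≡ 120 (mod 969)
546^240 = 546^128 * 546^64 * 546^32 * 546^16 ≡ 120 * 936 * 579 * 681 (mod 969).
Accumulate the product:
120 * 936 = 112320 ≡ 885
885 * 579 = 512415 ≡ 783
783 * 681 = 533223 ≡ 273

273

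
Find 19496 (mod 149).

19496 = 130×149 + 126, so 19496 ≡ 126 (mod 149).

126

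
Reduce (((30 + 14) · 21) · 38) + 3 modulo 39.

15

30 + 14 = 44 ≡ 5 (mod 39)
5 · 21 = 105 ≡ 27 (mod 39)
27 · 38 = 1026 ≡ 12 (mod 39)
12 + 3 = 15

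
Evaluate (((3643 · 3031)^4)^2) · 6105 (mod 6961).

3312

3643 · 3031 = 11041933 ≡ 1787 (mod 6961)
(1787)^4 ≡ 6631 (mod 6961)
(6631)^2 ≡ 4485 (mod 6961)
4485 · 6105 = 27380925 ≡ 3312 (mod 6961)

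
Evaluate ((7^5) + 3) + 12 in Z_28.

22

(7)^5 ≡ 7 (mod 28)
7 + 3 = 10
10 + 12 = 22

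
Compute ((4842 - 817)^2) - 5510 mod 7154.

4842 - 817 = 4025
(4025)^2 ≡ 3969 (mod 7154)
3969 - 5510 = -1541 ≡ 5613 (mod 7154)

5613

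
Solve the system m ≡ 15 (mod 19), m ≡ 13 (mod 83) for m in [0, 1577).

262

19⁻¹ mod 83: 19·35 ≡ 1 (mod 83), so 19⁻¹ ≡ 35.
m = 15 + 19·((13 − 15)·35 mod 83) = 15 + 19·13 = 262.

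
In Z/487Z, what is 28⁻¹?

87

487 = 17*28 + 11
28 = 2*11 + 6
11 = 1*6 + 5
6 = 1*5 + 1
5 = 5*1 + 0
gcd(28, 487) = 1, so the inverse exists.
Back-substitute for 1:
1 = 1*6 − 1*5
  = −1*11 + 2*6
  = 2*28 − 5*11
  = −5*487 + 87*28
So 28⁻¹ ≡ 87 (mod 487).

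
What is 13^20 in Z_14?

13^1 ≡ 13 (mod 14)
13^2 ≡ 13^2 = 169 ≡ 1 (mod 14)
13^4 ≡ 1^2 = 1 (mod 14)
13^8 ≡ 1^2 = 1 (mod 14)
13^16 ≡ 1^2 = 1 (mod 14)
13^20 = 13^16 · 13^4 ≡ 1 · 1 (mod 14).
1 · 1 = 1 ≡ 1 (mod 14).

1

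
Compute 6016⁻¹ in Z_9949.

Run the extended Euclidean algorithm:
9949 = 1×6016 + 3933
6016 = 1×3933 + 2083
3933 = 1×2083 + 1850
2083 = 1×1850 + 233
1850 = 7×233 + 219
233 = 1×219 + 14
219 = 15×14 + 9
14 = 1×9 + 5
9 = 1×5 + 4
5 = 1×4 + 1
4 = 4×1 + 0
gcd(6016, 9949) = 1, so the inverse exists.
Bézout: 1 = −1291×9949 + 2135×6016.
So 6016⁻¹ ≡ 2135 (mod 9949).

2135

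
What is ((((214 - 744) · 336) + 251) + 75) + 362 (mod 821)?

765

214 - 744 = -530 ≡ 291 (mod 821)
291 · 336 = 97776 ≡ 77 (mod 821)
77 + 251 = 328
328 + 75 = 403
403 + 362 = 765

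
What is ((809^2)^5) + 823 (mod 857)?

324

(809)^2 ≡ 590 (mod 857)
(590)^5 ≡ 358 (mod 857)
358 + 823 = 1181 ≡ 324 (mod 857)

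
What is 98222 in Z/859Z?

98222 = 114×859 + 296, so 98222 ≡ 296 (mod 859).

296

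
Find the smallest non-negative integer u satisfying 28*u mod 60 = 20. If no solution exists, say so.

5

gcd(28, 60) = 4, and 4 | 20, so solutions exist.
Divide through by 4: 7*u = 5 (mod 15).
7⁻¹ ≡ 13 (mod 15).
u ≡ 13*5 ≡ 5 (mod 15).
The smallest non-negative solution is u = 5.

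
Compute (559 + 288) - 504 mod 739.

343

559 + 288 = 847 ≡ 108 (mod 739)
108 - 504 = -396 ≡ 343 (mod 739)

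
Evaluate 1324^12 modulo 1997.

562

Using repeated squaring:
1324^1 ≡ 1324 (mod 1997)
1324^2 ≡ 1324^2 = 1752976 ≡ 1607 (mod 1997)
1324^4 ≡ 1607^2 = 2582449 ≡ 328 (mod 1997)
1324^8 ≡ 328^2 = 107584 ≡ 1743 (mod 1997)
1324^12 = 1324^8 × 1324^4 ≡ 1743 × 328 (mod 1997).
1743 × 328 = 571704 ≡ 562 (mod 1997).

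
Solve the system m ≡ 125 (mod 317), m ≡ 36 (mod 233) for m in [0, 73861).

317⁻¹ mod 233: 317×86 ≡ 1 (mod 233), so 317⁻¹ ≡ 86.
m = 125 + 317×((36 − 125)×86 mod 233) = 125 + 317×35 = 11220.

11220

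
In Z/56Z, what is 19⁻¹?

Apply the Euclidean algorithm and back-substitute:
56 = 2×19 + 18
19 = 1×18 + 1
18 = 18×1 + 0
gcd(19, 56) = 1, so the inverse exists.
Bézout: 1 = −1×56 + 3×19.
So 19⁻¹ ≡ 3 (mod 56).

3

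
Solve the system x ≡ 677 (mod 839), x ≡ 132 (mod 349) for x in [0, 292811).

839⁻¹ mod 349: 839*250 ≡ 1 (mod 349), so 839⁻¹ ≡ 250.
x = 677 + 839*((132 − 677)*250 mod 349) = 677 + 839*209 = 176028.
Check: 176028 mod 839 = 677, 176028 mod 349 = 132. ✓

176028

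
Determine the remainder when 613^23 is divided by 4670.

1857

By square-and-multiply:
23 in binary is 10111, i.e. 23 = 16 + 4 + 2 + 1.
613^1 ≡ 613 (mod 4670)
613^2 ≡ 613^2 = 375769 ≡ 2169 (mod 4670)
613^4 ≡ 2169^2 = 4704561 ≡ 1871 (mod 4670)
613^8 ≡ 1871^2 = 3500641 ≡ 2811 (mod 4670)
613^16 ≡ 2811^2 = 7901721 ≡ 81 (mod 4670)
613^23 = 613^16 * 613^4 * 613^2 * 613^1 ≡ 81 * 1871 * 2169 * 613 (mod 4670).
Accumulate the product:
81 * 1871 = 151551 ≡ 2111
2111 * 2169 = 4578759 ≡ 2159
2159 * 613 = 1323467 ≡ 1857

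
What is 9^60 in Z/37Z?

10

Using repeated squaring:
60 in binary is 111100, i.e. 60 = 32 + 16 + 8 + 4.
9^1 ≡ 9 (mod 37)
9^2 ≡ 9^2 = 81 ≡ 7 (mod 37)
9^4 ≡ 7^2 = 49 ≡ 12 (mod 37)
9^8 ≡ 12^2 = 144 ≡ 33 (mod 37)
9^16 ≡ 33^2 = 1089 ≡ 16 (mod 37)
9^32 ≡ 16^2 = 256 ≡ 34 (mod 37)
9^60 = 9^32 × 9^16 × 9^8 × 9^4 ≡ 34 × 16 × 33 × 12 (mod 37).
Accumulate the product:
34 × 16 = 544 ≡ 26
26 × 33 = 858 ≡ 7
7 × 12 = 84 ≡ 10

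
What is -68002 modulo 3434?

-68002 = -20*3434 + 678, so -68002 ≡ 678 (mod 3434).

678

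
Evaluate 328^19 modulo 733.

19 in binary is 10011, i.e. 19 = 16 + 2 + 1.
328^1 ≡ 328 (mod 733)
328^2 ≡ 328^2 = 107584 ≡ 566 (mod 733)
328^4 ≡ 566^2 = 320356 ≡ 35 (mod 733)
328^8 ≡ 35^2 = 1225 ≡ 492 (mod 733)
328^16 ≡ 492^2 = 242064 ≡ 174 (mod 733)
328^19 = 328^16 · 328^2 · 328^1 ≡ 174 · 566 · 328 (mod 733).
Accumulate the product:
174 · 566 = 98484 ≡ 262
262 · 328 = 85936 ≡ 175

175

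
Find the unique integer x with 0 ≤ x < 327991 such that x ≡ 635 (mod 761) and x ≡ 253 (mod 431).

91194

761⁻¹ mod 431: 761×64 ≡ 1 (mod 431), so 761⁻¹ ≡ 64.
x = 635 + 761×((253 − 635)×64 mod 431) = 635 + 761×119 = 91194.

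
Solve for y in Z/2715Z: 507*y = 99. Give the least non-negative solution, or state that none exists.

857

gcd(507, 2715) = 3, and 3 | 99, so solutions exist.
Divide through by 3: 169*y ≡ 33 (mod 905).
169⁻¹ ≡ 739 (mod 905).
y ≡ 739*33 ≡ 857 (mod 905).
The smallest non-negative solution is y = 857.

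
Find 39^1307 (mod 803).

756

By square-and-multiply:
39^1 ≡ 39 (mod 803)
39^2 ≡ 39^2 = 1521 ≡ 718 (mod 803)
39^4 ≡ 718^2 = 515524 ≡ 801 (mod 803)
39^8 ≡ 801^2 = 641601 ≡ 4 (mod 803)
39^16 ≡ 4^2 = 16 (mod 803)
39^32 ≡ 16^2 = 256 (mod 803)
39^64 ≡ 256^2 = 65536 ≡ 493 (mod 803)
39^128 ≡ 493^2 = 243049 ≡ 543 (mod 803)
39^256 ≡ 543^2 = 294849 ≡ 148 (mod 803)
39^512 ≡ 148^2 = 21904 ≡ 223 (mod 803)
39^1024 ≡ 223^2 = 49729 ≡ 746 (mod 803)
39^1307 = 39^1024 * 39^256 * 39^16 * 39^8 * 39^2 * 39^1 ≡ 746 * 148 * 16 * 4 * 718 * 39 (mod 803).
Accumulate the product:
746 * 148 = 110408 ≡ 397
397 * 16 = 6352 ≡ 731
731 * 4 = 2924 ≡ 515
515 * 718 = 369770 ≡ 390
390 * 39 = 15210 ≡ 756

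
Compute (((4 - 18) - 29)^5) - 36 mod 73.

4 - 18 = -14 ≡ 59 (mod 73)
59 - 29 = 30
(30)^5 ≡ 52 (mod 73)
52 - 36 = 16

16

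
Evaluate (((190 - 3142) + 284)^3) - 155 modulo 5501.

190 - 3142 = -2952 ≡ 2549 (mod 5501)
2549 + 284 = 2833
(2833)^3 ≡ 5227 (mod 5501)
5227 - 155 = 5072

5072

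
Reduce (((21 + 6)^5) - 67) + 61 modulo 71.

21 + 6 = 27
(27)^5 ≡ 20 (mod 71)
20 - 67 = -47 ≡ 24 (mod 71)
24 + 61 = 85 ≡ 14 (mod 71)

14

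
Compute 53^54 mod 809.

53^1 ≡ 53 (mod 809)
53^2 ≡ 53^2 = 2809 ≡ 382 (mod 809)
53^4 ≡ 382^2 = 145924 ≡ 304 (mod 809)
53^8 ≡ 304^2 = 92416 ≡ 190 (mod 809)
53^16 ≡ 190^2 = 36100 ≡ 504 (mod 809)
53^32 ≡ 504^2 = 254016 ≡ 799 (mod 809)
53^54 = 53^32 × 53^16 × 53^4 × 53^2 ≡ 799 × 504 × 304 × 382 (mod 809).
Accumulate the product:
799 × 504 = 402696 ≡ 623
623 × 304 = 189392 ≡ 86
86 × 382 = 32852 ≡ 492

492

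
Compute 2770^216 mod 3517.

2212

216 in binary is 11011000, i.e. 216 = 128 + 64 + 16 + 8.
2770^1 ≡ 2770 (mod 3517)
2770^2 ≡ 2770^2 = 7672900 ≡ 2323 (mod 3517)
2770^4 ≡ 2323^2 = 5396329 ≡ 1251 (mod 3517)
2770^8 ≡ 1251^2 = 1565001 ≡ 3453 (mod 3517)
2770^16 ≡ 3453^2 = 11923209 ≡ 579 (mod 3517)
2770^32 ≡ 579^2 = 335241 ≡ 1126 (mod 3517)
2770^64 ≡ 1126^2 = 1267876 ≡ 1756 (mod 3517)
2770^128 ≡ 1756^2 = 3083536 ≡ 2644 (mod 3517)
2770^216 = 2770^128 × 2770^64 × 2770^16 × 2770^8 ≡ 2644 × 1756 × 579 × 3453 (mod 3517).
Accumulate the product:
2644 × 1756 = 4642864 ≡ 424
424 × 579 = 245496 ≡ 2823
2823 × 3453 = 9747819 ≡ 2212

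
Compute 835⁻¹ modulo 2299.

By the extended Euclidean algorithm:
2299 = 2·835 + 629
835 = 1·629 + 206
629 = 3·206 + 11
206 = 18·11 + 8
11 = 1·8 + 3
8 = 2·3 + 2
3 = 1·2 + 1
2 = 2·1 + 0
gcd(835, 2299) = 1, so the inverse exists.
Bézout: 1 = 304·2299 − 837·835.
So 835⁻¹ ≡ −837 ≡ 1462 (mod 2299).

1462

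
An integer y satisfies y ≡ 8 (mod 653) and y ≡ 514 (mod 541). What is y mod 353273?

198520

653⁻¹ mod 541: 653·285 ≡ 1 (mod 541), so 653⁻¹ ≡ 285.
y = 8 + 653·((514 − 8)·285 mod 541) = 8 + 653·304 = 198520.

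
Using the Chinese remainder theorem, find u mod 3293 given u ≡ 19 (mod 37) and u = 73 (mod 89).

2387

37⁻¹ mod 89: 37×77 ≡ 1 (mod 89), so 37⁻¹ ≡ 77.
u = 19 + 37×((73 − 19)×77 mod 89) = 19 + 37×64 = 2387.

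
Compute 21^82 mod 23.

By square-and-multiply:
21^1 ≡ 21 (mod 23)
21^2 ≡ 21^2 = 441 ≡ 4 (mod 23)
21^4 ≡ 4^2 = 16 (mod 23)
21^8 ≡ 16^2 = 256 ≡ 3 (mod 23)
21^16 ≡ 3^2 = 9 (mod 23)
21^32 ≡ 9^2 = 81 ≡ 12 (mod 23)
21^64 ≡ 12^2 = 144 ≡ 6 (mod 23)
21^82 = 21^64 × 21^16 × 21^2 ≡ 6 × 9 × 4 (mod 23).
Accumulate the product:
6 × 9 = 54 ≡ 8
8 × 4 = 32 ≡ 9

9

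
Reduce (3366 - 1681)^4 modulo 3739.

3124

3366 - 1681 = 1685
(1685)^4 ≡ 3124 (mod 3739)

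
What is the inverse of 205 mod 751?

751 = 3·205 + 136
205 = 1·136 + 69
136 = 1·69 + 67
69 = 1·67 + 2
67 = 33·2 + 1
2 = 2·1 + 0
gcd(205, 751) = 1, so the inverse exists.
Bézout: 1 = 101·751 − 370·205.
So 205⁻¹ ≡ −370 ≡ 381 (mod 751).

381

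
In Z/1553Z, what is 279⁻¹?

1553 = 5·279 + 158
279 = 1·158 + 121
158 = 1·121 + 37
121 = 3·37 + 10
37 = 3·10 + 7
10 = 1·7 + 3
7 = 2·3 + 1
3 = 3·1 + 0
gcd(279, 1553) = 1, so the inverse exists.
Back-substitute for 1:
1 = 1·7 − 2·3
  = −2·10 + 3·7
  = 3·37 − 11·10
  = −11·121 + 36·37
  = 36·158 − 47·121
  = −47·279 + 83·158
  = 83·1553 − 462·279
So 279⁻¹ ≡ −462 ≡ 1091 (mod 1553).

1091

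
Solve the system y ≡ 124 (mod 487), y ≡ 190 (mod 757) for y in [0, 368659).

487⁻¹ mod 757: 487×457 ≡ 1 (mod 757), so 487⁻¹ ≡ 457.
y = 124 + 487×((190 − 124)×457 mod 757) = 124 + 487×639 = 311317.
Check: 311317 mod 487 = 124, 311317 mod 757 = 190. ✓

311317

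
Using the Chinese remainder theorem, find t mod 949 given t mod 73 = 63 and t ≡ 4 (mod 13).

73⁻¹ mod 13: 73×5 ≡ 1 (mod 13), so 73⁻¹ ≡ 5.
t = 63 + 73×((4 − 63)×5 mod 13) = 63 + 73×4 = 355.
Check: 355 mod 73 = 63, 355 mod 13 = 4. ✓

355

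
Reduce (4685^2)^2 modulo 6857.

(4685)^2 ≡ 6825 (mod 6857)
(6825)^2 ≡ 1024 (mod 6857)

1024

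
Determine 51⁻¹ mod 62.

Apply the Euclidean algorithm and back-substitute:
62 = 1×51 + 11
51 = 4×11 + 7
11 = 1×7 + 4
7 = 1×4 + 3
4 = 1×3 + 1
3 = 3×1 + 0
gcd(51, 62) = 1, so the inverse exists.
Bézout: 1 = 14×62 − 17×51.
So 51⁻¹ ≡ −17 ≡ 45 (mod 62).

45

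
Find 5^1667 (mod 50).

25

1667 in binary is 11010000011, i.e. 1667 = 1024 + 512 + 128 + 2 + 1.
5^1 ≡ 5 (mod 50)
5^2 ≡ 5^2 = 25 (mod 50)
5^4 ≡ 25^2 = 625 ≡ 25 (mod 50)
5^8 ≡ 25^2 = 625 ≡ 25 (mod 50)
5^16 ≡ 25^2 = 625 ≡ 25 (mod 50)
5^32 ≡ 25^2 = 625 ≡ 25 (mod 50)
5^64 ≡ 25^2 = 625 ≡ 25 (mod 50)
5^128 ≡ 25^2 = 625 ≡ 25 (mod 50)
5^256 ≡ 25^2 = 625 ≡ 25 (mod 50)
5^512 ≡ 25^2 = 625 ≡ 25 (mod 50)
5^1024 ≡ 25^2 = 625 ≡ 25 (mod 50)
5^1667 = 5^1024 × 5^512 × 5^128 × 5^2 × 5^1 ≡ 25 × 25 × 25 × 25 × 5 (mod 50).
Accumulate the product:
25 × 25 = 625 ≡ 25
25 × 25 = 625 ≡ 25
25 × 25 = 625 ≡ 25
25 × 5 = 125 ≡ 25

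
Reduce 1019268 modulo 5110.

2378

1019268 = 199×5110 + 2378, so 1019268 ≡ 2378 (mod 5110).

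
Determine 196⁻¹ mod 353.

344

Run the extended Euclidean algorithm:
353 = 1*196 + 157
196 = 1*157 + 39
157 = 4*39 + 1
39 = 39*1 + 0
gcd(196, 353) = 1, so the inverse exists.
Back-substitute for 1:
1 = 1*157 − 4*39
  = −4*196 + 5*157
  = 5*353 − 9*196
So 196⁻¹ ≡ −9 ≡ 344 (mod 353).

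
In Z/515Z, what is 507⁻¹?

Apply the Euclidean algorithm and back-substitute:
515 = 1*507 + 8
507 = 63*8 + 3
8 = 2*3 + 2
3 = 1*2 + 1
2 = 2*1 + 0
gcd(507, 515) = 1, so the inverse exists.
Bézout: 1 = −190*515 + 193*507.
So 507⁻¹ ≡ 193 (mod 515).

193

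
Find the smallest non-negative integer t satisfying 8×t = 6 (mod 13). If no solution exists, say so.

gcd(8, 13) = 1, so a unique solution mod 13 exists.
8⁻¹ ≡ 5 (mod 13).
t ≡ 5×6 ≡ 4 (mod 13).

4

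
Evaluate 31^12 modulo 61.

31^1 ≡ 31 (mod 61)
31^2 ≡ 31^2 = 961 ≡ 46 (mod 61)
31^4 ≡ 46^2 = 2116 ≡ 42 (mod 61)
31^8 ≡ 42^2 = 1764 ≡ 56 (mod 61)
31^12 = 31^8 × 31^4 ≡ 56 × 42 (mod 61).
56 × 42 = 2352 ≡ 34 (mod 61).

34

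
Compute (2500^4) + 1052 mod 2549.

15

(2500)^4 ≡ 1512 (mod 2549)
1512 + 1052 = 2564 ≡ 15 (mod 2549)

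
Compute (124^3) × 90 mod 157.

27

(124)^3 ≡ 16 (mod 157)
16 × 90 = 1440 ≡ 27 (mod 157)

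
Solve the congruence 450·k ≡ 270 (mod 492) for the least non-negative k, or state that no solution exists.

gcd(450, 492) = 6, and 6 | 270, so solutions exist.
Divide through by 6: 75·k mod 82 = 45.
75⁻¹ ≡ 35 (mod 82).
k ≡ 35·45 ≡ 17 (mod 82).
The smallest non-negative solution is k = 17.

17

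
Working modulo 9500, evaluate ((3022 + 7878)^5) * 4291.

6000

3022 + 7878 = 10900 ≡ 1400 (mod 9500)
(1400)^5 ≡ 7500 (mod 9500)
7500 * 4291 = 32182500 ≡ 6000 (mod 9500)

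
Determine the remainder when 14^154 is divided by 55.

26

Compute successive squares:
154 in binary is 10011010, i.e. 154 = 128 + 16 + 8 + 2.
14^1 ≡ 14 (mod 55)
14^2 ≡ 14^2 = 196 ≡ 31 (mod 55)
14^4 ≡ 31^2 = 961 ≡ 26 (mod 55)
14^8 ≡ 26^2 = 676 ≡ 16 (mod 55)
14^16 ≡ 16^2 = 256 ≡ 36 (mod 55)
14^32 ≡ 36^2 = 1296 ≡ 31 (mod 55)
14^64 ≡ 31^2 = 961 ≡ 26 (mod 55)
14^128 ≡ 26^2 = 676 ≡ 16 (mod 55)
14^154 = 14^128 × 14^16 × 14^8 × 14^2 ≡ 16 × 36 × 16 × 31 (mod 55).
Accumulate the product:
16 × 36 = 576 ≡ 26
26 × 16 = 416 ≡ 31
31 × 31 = 961 ≡ 26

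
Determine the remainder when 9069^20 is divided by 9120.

4881

Using repeated squaring:
20 in binary is 10100, i.e. 20 = 16 + 4.
9069^1 ≡ 9069 (mod 9120)
9069^2 ≡ 9069^2 = 82246761 ≡ 2601 (mod 9120)
9069^4 ≡ 2601^2 = 6765201 ≡ 7281 (mod 9120)
9069^8 ≡ 7281^2 = 53012961 ≡ 7521 (mod 9120)
9069^16 ≡ 7521^2 = 56565441 ≡ 3201 (mod 9120)
9069^20 = 9069^16 * 9069^4 ≡ 3201 * 7281 (mod 9120).
3201 * 7281 = 23306481 ≡ 4881 (mod 9120).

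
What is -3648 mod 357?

-3648 = -11*357 + 279, so -3648 ≡ 279 (mod 357).

279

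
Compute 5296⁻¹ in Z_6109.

4516

By the extended Euclidean algorithm:
6109 = 1*5296 + 813
5296 = 6*813 + 418
813 = 1*418 + 395
418 = 1*395 + 23
395 = 17*23 + 4
23 = 5*4 + 3
4 = 1*3 + 1
3 = 3*1 + 0
gcd(5296, 6109) = 1, so the inverse exists.
Back-substitute for 1:
1 = 1*4 − 1*3
  = −1*23 + 6*4
  = 6*395 − 103*23
  = −103*418 + 109*395
  = 109*813 − 212*418
  = −212*5296 + 1381*813
  = 1381*6109 − 1593*5296
So 5296⁻¹ ≡ −1593 ≡ 4516 (mod 6109).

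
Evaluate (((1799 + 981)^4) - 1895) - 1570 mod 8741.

1799 + 981 = 2780
(2780)^4 ≡ 3126 (mod 8741)
3126 - 1895 = 1231
1231 - 1570 = -339 ≡ 8402 (mod 8741)

8402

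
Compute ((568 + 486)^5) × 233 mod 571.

439

568 + 486 = 1054 ≡ 483 (mod 571)
(483)^5 ≡ 443 (mod 571)
443 × 233 = 103219 ≡ 439 (mod 571)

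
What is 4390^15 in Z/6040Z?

15 in binary is 1111, i.e. 15 = 8 + 4 + 2 + 1.
4390^1 ≡ 4390 (mod 6040)
4390^2 ≡ 4390^2 = 19272100 ≡ 4500 (mod 6040)
4390^4 ≡ 4500^2 = 20250000 ≡ 3920 (mod 6040)
4390^8 ≡ 3920^2 = 15366400 ≡ 640 (mod 6040)
4390^15 = 4390^8 * 4390^4 * 4390^2 * 4390^1 ≡ 640 * 3920 * 4500 * 4390 (mod 6040).
Accumulate the product:
640 * 3920 = 2508800 ≡ 2200
2200 * 4500 = 9900000 ≡ 440
440 * 4390 = 1931600 ≡ 4840

4840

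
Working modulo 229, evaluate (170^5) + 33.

(170)^5 ≡ 190 (mod 229)
190 + 33 = 223

223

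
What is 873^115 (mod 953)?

768

By square-and-multiply:
115 in binary is 1110011, i.e. 115 = 64 + 32 + 16 + 2 + 1.
873^1 ≡ 873 (mod 953)
873^2 ≡ 873^2 = 762129 ≡ 682 (mod 953)
873^4 ≡ 682^2 = 465124 ≡ 60 (mod 953)
873^8 ≡ 60^2 = 3600 ≡ 741 (mod 953)
873^16 ≡ 741^2 = 549081 ≡ 153 (mod 953)
873^32 ≡ 153^2 = 23409 ≡ 537 (mod 953)
873^64 ≡ 537^2 = 288369 ≡ 563 (mod 953)
873^115 = 873^64 · 873^32 · 873^16 · 873^2 · 873^1 ≡ 563 · 537 · 153 · 682 · 873 (mod 953).
Accumulate the product:
563 · 537 = 302331 ≡ 230
230 · 153 = 35190 ≡ 882
882 · 682 = 601524 ≡ 181
181 · 873 = 158013 ≡ 768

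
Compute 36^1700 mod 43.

1700 in binary is 11010100100, i.e. 1700 = 1024 + 512 + 128 + 32 + 4.
36^1 ≡ 36 (mod 43)
36^2 ≡ 36^2 = 1296 ≡ 6 (mod 43)
36^4 ≡ 6^2 = 36 (mod 43)
36^8 ≡ 36^2 = 1296 ≡ 6 (mod 43)
36^16 ≡ 6^2 = 36 (mod 43)
36^32 ≡ 36^2 = 1296 ≡ 6 (mod 43)
36^64 ≡ 6^2 = 36 (mod 43)
36^128 ≡ 36^2 = 1296 ≡ 6 (mod 43)
36^256 ≡ 6^2 = 36 (mod 43)
36^512 ≡ 36^2 = 1296 ≡ 6 (mod 43)
36^1024 ≡ 6^2 = 36 (mod 43)
36^1700 = 36^1024 × 36^512 × 36^128 × 36^32 × 36^4 ≡ 36 × 6 × 6 × 6 × 36 (mod 43).
Accumulate the product:
36 × 6 = 216 ≡ 1
1 × 6 = 6
6 × 6 = 36
36 × 36 = 1296 ≡ 6

6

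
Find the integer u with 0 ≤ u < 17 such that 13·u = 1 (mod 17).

4

Apply the Euclidean algorithm and back-substitute:
17 = 1×13 + 4
13 = 3×4 + 1
4 = 4×1 + 0
gcd(13, 17) = 1, so the inverse exists.
Back-substitute for 1:
1 = 1×13 − 3×4
  = −3×17 + 4×13
So 13⁻¹ ≡ 4 (mod 17).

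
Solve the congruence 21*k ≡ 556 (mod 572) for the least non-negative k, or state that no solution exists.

gcd(21, 572) = 1, so a unique solution mod 572 exists.
21⁻¹ ≡ 109 (mod 572).
k ≡ 109*556 ≡ 544 (mod 572).

544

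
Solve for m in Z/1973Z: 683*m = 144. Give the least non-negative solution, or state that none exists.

gcd(683, 1973) = 1, so a unique solution mod 1973 exists.
683⁻¹ ≡ 26 (mod 1973).
m ≡ 26*144 ≡ 1771 (mod 1973).

1771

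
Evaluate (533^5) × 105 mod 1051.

665

(533)^5 ≡ 707 (mod 1051)
707 × 105 = 74235 ≡ 665 (mod 1051)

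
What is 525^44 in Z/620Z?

By square-and-multiply:
44 in binary is 101100, i.e. 44 = 32 + 8 + 4.
525^1 ≡ 525 (mod 620)
525^2 ≡ 525^2 = 275625 ≡ 345 (mod 620)
525^4 ≡ 345^2 = 119025 ≡ 605 (mod 620)
525^8 ≡ 605^2 = 366025 ≡ 225 (mod 620)
525^16 ≡ 225^2 = 50625 ≡ 405 (mod 620)
525^32 ≡ 405^2 = 164025 ≡ 345 (mod 620)
525^44 = 525^32 * 525^8 * 525^4 ≡ 345 * 225 * 605 (mod 620).
Accumulate the product:
345 * 225 = 77625 ≡ 125
125 * 605 = 75625 ≡ 605

605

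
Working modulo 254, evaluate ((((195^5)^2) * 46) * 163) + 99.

185

(195)^5 ≡ 103 (mod 254)
(103)^2 ≡ 195 (mod 254)
195 * 46 = 8970 ≡ 80 (mod 254)
80 * 163 = 13040 ≡ 86 (mod 254)
86 + 99 = 185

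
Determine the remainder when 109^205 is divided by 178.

47

Using repeated squaring:
205 in binary is 11001101, i.e. 205 = 128 + 64 + 8 + 4 + 1.
109^1 ≡ 109 (mod 178)
109^2 ≡ 109^2 = 11881 ≡ 133 (mod 178)
109^4 ≡ 133^2 = 17689 ≡ 67 (mod 178)
109^8 ≡ 67^2 = 4489 ≡ 39 (mod 178)
109^16 ≡ 39^2 = 1521 ≡ 97 (mod 178)
109^32 ≡ 97^2 = 9409 ≡ 153 (mod 178)
109^64 ≡ 153^2 = 23409 ≡ 91 (mod 178)
109^128 ≡ 91^2 = 8281 ≡ 93 (mod 178)
109^205 = 109^128 × 109^64 × 109^8 × 109^4 × 109^1 ≡ 93 × 91 × 39 × 67 × 109 (mod 178).
Accumulate the product:
93 × 91 = 8463 ≡ 97
97 × 39 = 3783 ≡ 45
45 × 67 = 3015 ≡ 167
167 × 109 = 18203 ≡ 47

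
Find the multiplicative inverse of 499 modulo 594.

25

594 = 1·499 + 95
499 = 5·95 + 24
95 = 3·24 + 23
24 = 1·23 + 1
23 = 23·1 + 0
gcd(499, 594) = 1, so the inverse exists.
Bézout: 1 = −21·594 + 25·499.
So 499⁻¹ ≡ 25 (mod 594).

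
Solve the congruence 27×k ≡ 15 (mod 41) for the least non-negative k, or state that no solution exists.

37

gcd(27, 41) = 1, so a unique solution mod 41 exists.
27⁻¹ ≡ 38 (mod 41).
k ≡ 38×15 ≡ 37 (mod 41).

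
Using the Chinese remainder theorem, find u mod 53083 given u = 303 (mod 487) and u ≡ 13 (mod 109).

487⁻¹ mod 109: 487×62 ≡ 1 (mod 109), so 487⁻¹ ≡ 62.
u = 303 + 487×((13 − 303)×62 mod 109) = 303 + 487×5 = 2738.

2738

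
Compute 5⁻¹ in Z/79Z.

79 = 15*5 + 4
5 = 1*4 + 1
4 = 4*1 + 0
gcd(5, 79) = 1, so the inverse exists.
Bézout: 1 = −1*79 + 16*5.
So 5⁻¹ ≡ 16 (mod 79).

16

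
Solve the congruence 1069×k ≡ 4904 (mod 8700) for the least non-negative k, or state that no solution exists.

gcd(1069, 8700) = 1, so a unique solution mod 8700 exists.
1069⁻¹ ≡ 529 (mod 8700).
k ≡ 529×4904 ≡ 1616 (mod 8700).

1616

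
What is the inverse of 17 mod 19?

9

Run the extended Euclidean algorithm:
19 = 1·17 + 2
17 = 8·2 + 1
2 = 2·1 + 0
gcd(17, 19) = 1, so the inverse exists.
Back-substitute for 1:
1 = 1·17 − 8·2
  = −8·19 + 9·17
So 17⁻¹ ≡ 9 (mod 19).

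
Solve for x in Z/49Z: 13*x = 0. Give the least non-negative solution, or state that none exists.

0

gcd(13, 49) = 1, so a unique solution mod 49 exists.
13⁻¹ ≡ 34 (mod 49).
x ≡ 34*0 ≡ 0 (mod 49).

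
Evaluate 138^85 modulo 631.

255

Using repeated squaring:
85 in binary is 1010101, i.e. 85 = 64 + 16 + 4 + 1.
138^1 ≡ 138 (mod 631)
138^2 ≡ 138^2 = 19044 ≡ 114 (mod 631)
138^4 ≡ 114^2 = 12996 ≡ 376 (mod 631)
138^8 ≡ 376^2 = 141376 ≡ 32 (mod 631)
138^16 ≡ 32^2 = 1024 ≡ 393 (mod 631)
138^32 ≡ 393^2 = 154449 ≡ 485 (mod 631)
138^64 ≡ 485^2 = 235225 ≡ 493 (mod 631)
138^85 = 138^64 × 138^16 × 138^4 × 138^1 ≡ 493 × 393 × 376 × 138 (mod 631).
Accumulate the product:
493 × 393 = 193749 ≡ 32
32 × 376 = 12032 ≡ 43
43 × 138 = 5934 ≡ 255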